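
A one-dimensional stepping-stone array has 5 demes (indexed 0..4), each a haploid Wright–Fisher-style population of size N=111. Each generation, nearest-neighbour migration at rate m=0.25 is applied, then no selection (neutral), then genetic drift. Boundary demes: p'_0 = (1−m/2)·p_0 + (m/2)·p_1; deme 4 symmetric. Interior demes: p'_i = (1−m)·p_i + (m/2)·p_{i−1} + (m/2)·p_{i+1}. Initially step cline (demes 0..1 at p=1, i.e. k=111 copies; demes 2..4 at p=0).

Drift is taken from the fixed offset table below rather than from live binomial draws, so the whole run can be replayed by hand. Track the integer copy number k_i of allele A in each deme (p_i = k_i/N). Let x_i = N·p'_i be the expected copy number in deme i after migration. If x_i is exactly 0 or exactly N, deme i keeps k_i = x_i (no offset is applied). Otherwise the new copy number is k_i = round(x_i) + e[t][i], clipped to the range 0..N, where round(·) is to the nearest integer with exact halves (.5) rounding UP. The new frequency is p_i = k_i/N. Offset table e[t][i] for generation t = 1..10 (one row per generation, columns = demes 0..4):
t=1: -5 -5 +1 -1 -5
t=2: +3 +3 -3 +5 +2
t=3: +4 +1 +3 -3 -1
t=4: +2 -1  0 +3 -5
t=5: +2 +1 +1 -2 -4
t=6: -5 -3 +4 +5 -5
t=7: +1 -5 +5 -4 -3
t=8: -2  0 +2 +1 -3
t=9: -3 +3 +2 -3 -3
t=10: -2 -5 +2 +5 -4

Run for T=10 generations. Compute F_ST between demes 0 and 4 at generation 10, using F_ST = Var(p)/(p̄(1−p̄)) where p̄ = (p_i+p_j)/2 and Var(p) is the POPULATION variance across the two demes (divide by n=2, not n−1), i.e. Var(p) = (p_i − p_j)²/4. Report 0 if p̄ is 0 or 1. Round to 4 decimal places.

0.5745

t=0: k=[111 111 0 0 0]
t=1: x=[111.0000 97.1250 13.8750 0.0000 0.0000] k=[111 92 15 0 0]
t=2: x=[108.6250 84.7500 22.7500 1.8750 0.0000] k=[111 88 20 7 0]
t=3: x=[108.1250 82.3750 26.8750 7.7500 0.8750] k=[111 83 30 5 0]
t=4: x=[107.5000 79.8750 33.5000 7.5000 0.6250] k=[110 79 34 11 0]
t=5: x=[106.1250 77.2500 36.7500 12.5000 1.3750] k=[108 78 38 11 0]
t=6: x=[104.2500 76.7500 39.6250 13.0000 1.3750] k=[99 74 44 18 0]
t=7: x=[95.8750 73.3750 44.5000 19.0000 2.2500] k=[97 68 50 15 0]
t=8: x=[93.3750 69.3750 47.8750 17.5000 1.8750] k=[91 69 50 19 0]
t=9: x=[88.2500 69.3750 48.5000 20.5000 2.3750] k=[85 72 51 18 0]
t=10: x=[83.3750 71.0000 49.5000 19.8750 2.2500] k=[81 66 52 25 0]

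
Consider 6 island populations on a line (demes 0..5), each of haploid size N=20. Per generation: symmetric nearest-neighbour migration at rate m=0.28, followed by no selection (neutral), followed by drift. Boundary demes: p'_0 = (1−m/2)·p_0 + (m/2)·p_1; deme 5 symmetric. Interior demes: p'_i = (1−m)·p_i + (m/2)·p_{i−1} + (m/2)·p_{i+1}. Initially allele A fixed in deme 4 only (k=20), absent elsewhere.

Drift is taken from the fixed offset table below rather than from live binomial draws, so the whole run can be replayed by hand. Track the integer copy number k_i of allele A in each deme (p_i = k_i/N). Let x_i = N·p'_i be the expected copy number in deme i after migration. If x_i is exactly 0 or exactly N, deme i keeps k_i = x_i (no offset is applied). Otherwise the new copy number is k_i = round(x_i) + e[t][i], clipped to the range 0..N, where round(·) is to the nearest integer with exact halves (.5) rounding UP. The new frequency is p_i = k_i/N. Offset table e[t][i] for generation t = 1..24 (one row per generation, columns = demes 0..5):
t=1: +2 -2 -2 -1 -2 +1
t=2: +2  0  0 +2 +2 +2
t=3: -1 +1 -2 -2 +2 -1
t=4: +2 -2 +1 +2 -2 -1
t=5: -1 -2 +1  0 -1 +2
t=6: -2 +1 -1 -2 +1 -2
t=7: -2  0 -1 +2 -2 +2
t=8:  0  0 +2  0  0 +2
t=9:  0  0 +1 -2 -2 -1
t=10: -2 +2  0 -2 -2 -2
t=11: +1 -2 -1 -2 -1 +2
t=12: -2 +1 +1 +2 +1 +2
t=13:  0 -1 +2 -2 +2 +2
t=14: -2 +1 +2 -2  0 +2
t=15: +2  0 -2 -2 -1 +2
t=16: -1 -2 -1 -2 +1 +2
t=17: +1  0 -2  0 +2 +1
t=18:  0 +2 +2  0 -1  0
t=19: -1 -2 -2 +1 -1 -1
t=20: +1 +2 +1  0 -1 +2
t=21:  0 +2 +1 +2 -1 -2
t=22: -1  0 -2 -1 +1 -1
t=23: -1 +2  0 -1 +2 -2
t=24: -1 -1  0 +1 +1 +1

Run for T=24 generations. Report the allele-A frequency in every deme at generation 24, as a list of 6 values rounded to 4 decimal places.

t=0: k=[0 0 0 0 20 0]
t=1: x=[0.0000 0.0000 0.0000 2.8000 14.4000 2.8000] k=[0 0 0 2 12 4]
t=2: x=[0.0000 0.0000 0.2800 3.1200 9.4800 5.1200] k=[0 0 0 5 11 7]
t=3: x=[0.0000 0.0000 0.7000 5.1400 9.6000 7.5600] k=[0 0 0 3 12 7]
t=4: x=[0.0000 0.0000 0.4200 3.8400 10.0400 7.7000] k=[0 0 1 6 8 7]
t=5: x=[0.0000 0.1400 1.5600 5.5800 7.5800 7.1400] k=[0 0 3 6 7 9]
t=6: x=[0.0000 0.4200 3.0000 5.7200 7.1400 8.7200] k=[0 1 2 4 8 7]
t=7: x=[0.1400 1.0000 2.1400 4.2800 7.3000 7.1400] k=[0 1 1 6 5 9]
t=8: x=[0.1400 0.8600 1.7000 5.1600 5.7000 8.4400] k=[0 1 4 5 6 10]
t=9: x=[0.1400 1.2800 3.7200 5.0000 6.4200 9.4400] k=[0 1 5 3 4 8]
t=10: x=[0.1400 1.4200 4.1600 3.4200 4.4200 7.4400] k=[0 3 4 1 2 5]
t=11: x=[0.4200 2.7200 3.4400 1.5600 2.2800 4.5800] k=[1 1 2 0 1 7]
t=12: x=[1.0000 1.1400 1.5800 0.4200 1.7000 6.1600] k=[0 2 3 2 3 8]
t=13: x=[0.2800 1.8600 2.7200 2.2800 3.5600 7.3000] k=[0 1 5 0 6 9]
t=14: x=[0.1400 1.4200 3.7400 1.5400 5.5800 8.5800] k=[0 2 6 0 6 11]
t=15: x=[0.2800 2.2800 4.6000 1.6800 5.8600 10.3000] k=[2 2 3 0 5 12]
t=16: x=[2.0000 2.1400 2.4400 1.1200 5.2800 11.0200] k=[1 0 1 0 6 13]
t=17: x=[0.8600 0.2800 0.7200 0.9800 6.1400 12.0200] k=[2 0 0 1 8 13]
t=18: x=[1.7200 0.2800 0.1400 1.8400 7.7200 12.3000] k=[2 2 2 2 7 12]
t=19: x=[2.0000 2.0000 2.0000 2.7000 7.0000 11.3000] k=[1 0 0 4 6 10]
t=20: x=[0.8600 0.1400 0.5600 3.7200 6.2800 9.4400] k=[2 2 2 4 5 11]
t=21: x=[2.0000 2.0000 2.2800 3.8600 5.7000 10.1600] k=[2 4 3 6 5 8]
t=22: x=[2.2800 3.5800 3.5600 5.4400 5.5600 7.5800] k=[1 4 2 4 7 7]
t=23: x=[1.4200 3.3000 2.5600 4.1400 6.5800 7.0000] k=[0 5 3 3 9 5]
t=24: x=[0.7000 4.0200 3.2800 3.8400 7.6000 5.5600] k=[0 3 3 5 9 7]

[0.0000, 0.1500, 0.1500, 0.2500, 0.4500, 0.3500]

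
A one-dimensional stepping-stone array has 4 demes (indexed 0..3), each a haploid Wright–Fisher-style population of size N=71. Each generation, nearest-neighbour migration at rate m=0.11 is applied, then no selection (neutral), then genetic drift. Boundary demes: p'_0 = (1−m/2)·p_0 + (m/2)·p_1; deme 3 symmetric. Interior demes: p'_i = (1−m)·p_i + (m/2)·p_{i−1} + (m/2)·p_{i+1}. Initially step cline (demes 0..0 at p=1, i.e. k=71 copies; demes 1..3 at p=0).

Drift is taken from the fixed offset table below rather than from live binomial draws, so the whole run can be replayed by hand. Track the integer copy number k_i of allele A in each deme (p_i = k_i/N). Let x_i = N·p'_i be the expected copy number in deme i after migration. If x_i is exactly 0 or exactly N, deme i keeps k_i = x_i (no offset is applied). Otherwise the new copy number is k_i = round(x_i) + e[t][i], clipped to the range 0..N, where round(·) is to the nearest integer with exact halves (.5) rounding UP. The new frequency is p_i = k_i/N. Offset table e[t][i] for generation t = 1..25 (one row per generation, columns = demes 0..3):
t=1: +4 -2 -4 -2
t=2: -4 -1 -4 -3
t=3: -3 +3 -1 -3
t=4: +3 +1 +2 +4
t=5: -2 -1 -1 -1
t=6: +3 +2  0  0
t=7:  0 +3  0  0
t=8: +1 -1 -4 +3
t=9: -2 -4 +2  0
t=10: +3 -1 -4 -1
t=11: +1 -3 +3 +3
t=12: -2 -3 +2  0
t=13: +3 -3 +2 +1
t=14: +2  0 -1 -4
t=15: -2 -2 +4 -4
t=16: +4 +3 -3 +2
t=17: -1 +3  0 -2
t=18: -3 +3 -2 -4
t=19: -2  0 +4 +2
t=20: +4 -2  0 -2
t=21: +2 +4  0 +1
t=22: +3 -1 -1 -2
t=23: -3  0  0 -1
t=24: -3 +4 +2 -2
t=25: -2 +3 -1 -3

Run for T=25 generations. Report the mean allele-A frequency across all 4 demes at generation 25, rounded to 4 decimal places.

t=0: k=[71 0 0 0]
t=1: x=[67.0950 3.9050 0.0000 0.0000] k=[71 2 0 0]
t=2: x=[67.2050 5.6850 0.1100 0.0000] k=[63 5 0 0]
t=3: x=[59.8100 7.9150 0.2750 0.0000] k=[57 11 0 0]
t=4: x=[54.4700 12.9250 0.6050 0.0000] k=[57 14 3 0]
t=5: x=[54.6350 15.7600 3.4400 0.1650] k=[53 15 2 0]
t=6: x=[50.9100 16.3750 2.6050 0.1100] k=[54 18 3 0]
t=7: x=[52.0200 19.1550 3.6600 0.1650] k=[52 22 4 0]
t=8: x=[50.3500 22.6600 4.7700 0.2200] k=[51 22 1 3]
t=9: x=[49.4050 22.4400 2.2650 2.8900] k=[47 18 4 3]
t=10: x=[45.4050 18.8250 4.7150 3.0550] k=[48 18 1 2]
t=11: x=[46.3500 18.7150 1.9900 1.9450] k=[47 16 5 5]
t=12: x=[45.2950 17.1000 5.6050 5.0000] k=[43 14 8 5]
t=13: x=[41.4050 15.2650 8.1650 5.1650] k=[44 12 10 6]
t=14: x=[42.2400 13.6500 9.8900 6.2200] k=[44 14 9 2]
t=15: x=[42.3500 15.3750 8.8900 2.3850] k=[40 13 13 0]
t=16: x=[38.5150 14.4850 12.2850 0.7150] k=[43 17 9 3]
t=17: x=[41.5700 17.9900 9.1100 3.3300] k=[41 21 9 1]
t=18: x=[39.9000 21.4400 9.2200 1.4400] k=[37 24 7 0]
t=19: x=[36.2850 23.7800 7.5500 0.3850] k=[34 24 12 2]
t=20: x=[33.4500 23.8900 12.1100 2.5500] k=[37 22 12 1]
t=21: x=[36.1750 22.2750 11.9450 1.6050] k=[38 26 12 3]
t=22: x=[37.3400 25.8900 12.2750 3.4950] k=[40 25 11 1]
t=23: x=[39.1750 25.0550 11.2200 1.5500] k=[36 25 11 1]
t=24: x=[35.3950 24.8350 11.2200 1.5500] k=[32 29 13 0]
t=25: x=[31.8350 28.2850 13.1650 0.7150] k=[30 31 12 0]

0.2570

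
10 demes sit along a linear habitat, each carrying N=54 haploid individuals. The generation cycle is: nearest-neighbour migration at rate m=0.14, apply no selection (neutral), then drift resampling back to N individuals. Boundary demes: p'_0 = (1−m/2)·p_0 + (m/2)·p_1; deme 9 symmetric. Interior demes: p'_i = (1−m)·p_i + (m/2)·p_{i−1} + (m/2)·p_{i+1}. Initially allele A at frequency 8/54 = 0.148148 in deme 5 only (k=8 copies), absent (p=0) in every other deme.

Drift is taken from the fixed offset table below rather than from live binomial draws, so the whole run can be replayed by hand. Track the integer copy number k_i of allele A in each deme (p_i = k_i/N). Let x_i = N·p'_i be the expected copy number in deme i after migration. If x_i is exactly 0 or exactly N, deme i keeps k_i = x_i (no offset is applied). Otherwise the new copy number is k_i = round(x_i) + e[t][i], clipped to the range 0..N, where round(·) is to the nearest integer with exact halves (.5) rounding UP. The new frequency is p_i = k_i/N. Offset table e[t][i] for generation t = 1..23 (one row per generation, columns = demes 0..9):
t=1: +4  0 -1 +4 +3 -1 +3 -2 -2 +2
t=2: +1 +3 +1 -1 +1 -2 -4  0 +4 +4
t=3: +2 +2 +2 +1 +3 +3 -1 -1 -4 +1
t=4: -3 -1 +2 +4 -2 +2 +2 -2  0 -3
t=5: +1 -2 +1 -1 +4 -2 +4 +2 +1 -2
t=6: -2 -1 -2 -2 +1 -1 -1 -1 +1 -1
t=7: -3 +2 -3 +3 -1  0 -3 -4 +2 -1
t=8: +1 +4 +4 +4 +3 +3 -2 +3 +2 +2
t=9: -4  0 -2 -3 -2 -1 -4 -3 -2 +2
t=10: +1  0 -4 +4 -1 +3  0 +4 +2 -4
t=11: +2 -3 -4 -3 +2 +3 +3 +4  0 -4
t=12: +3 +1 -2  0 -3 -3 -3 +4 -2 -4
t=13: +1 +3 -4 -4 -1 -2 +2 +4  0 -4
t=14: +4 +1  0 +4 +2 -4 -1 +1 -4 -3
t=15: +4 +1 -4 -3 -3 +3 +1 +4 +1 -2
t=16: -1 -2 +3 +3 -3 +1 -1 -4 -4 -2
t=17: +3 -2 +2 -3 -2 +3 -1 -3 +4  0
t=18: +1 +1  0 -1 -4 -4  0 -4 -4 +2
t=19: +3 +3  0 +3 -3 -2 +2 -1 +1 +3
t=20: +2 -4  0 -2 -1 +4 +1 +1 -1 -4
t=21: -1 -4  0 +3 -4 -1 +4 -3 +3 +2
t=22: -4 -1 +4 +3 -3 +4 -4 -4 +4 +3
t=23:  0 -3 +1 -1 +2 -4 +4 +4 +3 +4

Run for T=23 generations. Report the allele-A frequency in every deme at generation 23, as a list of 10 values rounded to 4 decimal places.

[0.1852, 0.0000, 0.1852, 0.1296, 0.0556, 0.0741, 0.1852, 0.0926, 0.1852, 0.1852]

t=0: k=[0 0 0 0 0 8 0 0 0 0]
t=1: x=[0.0000 0.0000 0.0000 0.0000 0.5600 6.8800 0.5600 0.0000 0.0000 0.0000] k=[0 0 0 0 4 6 4 0 0 0]
t=2: x=[0.0000 0.0000 0.0000 0.2800 3.8600 5.7200 3.8600 0.2800 0.0000 0.0000] k=[0 0 0 0 5 4 0 0 0 0]
t=3: x=[0.0000 0.0000 0.0000 0.3500 4.5800 3.7900 0.2800 0.0000 0.0000 0.0000] k=[0 0 0 1 8 7 0 0 0 0]
t=4: x=[0.0000 0.0000 0.0700 1.4200 7.4400 6.5800 0.4900 0.0000 0.0000 0.0000] k=[0 0 2 5 5 9 2 0 0 0]
t=5: x=[0.0000 0.1400 2.0700 4.7900 5.2800 8.2300 2.3500 0.1400 0.0000 0.0000] k=[0 0 3 4 9 6 6 2 0 0]
t=6: x=[0.0000 0.2100 2.8600 4.2800 8.4400 6.2100 5.7200 2.1400 0.1400 0.0000] k=[0 0 1 2 9 5 5 1 1 0]
t=7: x=[0.0000 0.0700 1.0000 2.4200 8.2300 5.2800 4.7200 1.2800 0.9300 0.0700] k=[0 2 0 5 7 5 2 0 3 0]
t=8: x=[0.1400 1.7200 0.4900 4.7900 6.7200 4.9300 2.0700 0.3500 2.5800 0.2100] k=[1 6 4 9 10 8 0 3 5 2]
t=9: x=[1.3500 5.5100 4.4900 8.7200 9.7900 7.5800 0.7700 2.9300 4.6500 2.2100] k=[0 6 2 6 8 7 0 0 3 4]
t=10: x=[0.4200 5.3000 2.5600 5.8600 7.7900 6.5800 0.4900 0.2100 2.8600 3.9300] k=[1 5 0 10 7 10 0 4 5 0]
t=11: x=[1.2800 4.3700 1.0500 9.0900 7.4200 9.0900 0.9800 3.7900 4.5800 0.3500] k=[3 1 0 6 9 12 4 8 5 0]
t=12: x=[2.8600 1.0700 0.4900 5.7900 9.0000 11.2300 4.8400 7.5100 4.8600 0.3500] k=[6 2 0 6 6 8 2 12 3 0]
t=13: x=[5.7200 2.1400 0.5600 5.5800 6.1400 7.4400 3.1200 10.6700 3.4200 0.2100] k=[7 5 0 2 5 5 5 15 3 0]
t=14: x=[6.8600 4.7900 0.4900 2.0700 4.7900 5.0000 5.7000 13.4600 3.6300 0.2100] k=[11 6 0 6 7 1 5 14 0 0]
t=15: x=[10.6500 5.9300 0.8400 5.6500 6.5100 1.7000 5.3500 12.3900 0.9800 0.0000] k=[15 7 0 3 4 5 6 16 2 0]
t=16: x=[14.4400 7.0700 0.7000 2.8600 4.0000 5.0000 6.6300 14.3200 2.8400 0.1400] k=[13 5 4 6 1 6 6 10 0 0]
t=17: x=[12.4400 5.4900 4.2100 5.5100 1.7000 5.6500 6.2800 9.0200 0.7000 0.0000] k=[15 3 6 3 0 9 5 6 5 0]
t=18: x=[14.1600 4.0500 5.5800 3.0000 0.8400 8.0900 5.3500 5.8600 4.7200 0.3500] k=[15 5 6 2 0 4 5 2 1 2]
t=19: x=[14.3000 5.7700 5.6500 2.1400 0.4200 3.7900 4.7200 2.1400 1.1400 1.9300] k=[17 9 6 5 0 2 7 1 2 5]
t=20: x=[16.4400 9.3500 6.1400 4.7200 0.4900 2.2100 6.2300 1.4900 2.1400 4.7900] k=[18 5 6 3 0 6 7 2 1 1]
t=21: x=[17.0900 5.9800 5.7200 3.0000 0.6300 5.6500 6.5800 2.2800 1.0700 1.0000] k=[16 2 6 6 0 5 11 0 4 3]
t=22: x=[15.0200 3.2600 5.7200 5.5800 0.7700 5.0700 9.8100 1.0500 3.6500 3.0700] k=[11 2 10 9 0 9 6 0 8 6]
t=23: x=[10.3700 3.1900 9.3700 8.4400 1.2600 8.1600 5.7900 0.9800 7.3000 6.1400] k=[10 0 10 7 3 4 10 5 10 10]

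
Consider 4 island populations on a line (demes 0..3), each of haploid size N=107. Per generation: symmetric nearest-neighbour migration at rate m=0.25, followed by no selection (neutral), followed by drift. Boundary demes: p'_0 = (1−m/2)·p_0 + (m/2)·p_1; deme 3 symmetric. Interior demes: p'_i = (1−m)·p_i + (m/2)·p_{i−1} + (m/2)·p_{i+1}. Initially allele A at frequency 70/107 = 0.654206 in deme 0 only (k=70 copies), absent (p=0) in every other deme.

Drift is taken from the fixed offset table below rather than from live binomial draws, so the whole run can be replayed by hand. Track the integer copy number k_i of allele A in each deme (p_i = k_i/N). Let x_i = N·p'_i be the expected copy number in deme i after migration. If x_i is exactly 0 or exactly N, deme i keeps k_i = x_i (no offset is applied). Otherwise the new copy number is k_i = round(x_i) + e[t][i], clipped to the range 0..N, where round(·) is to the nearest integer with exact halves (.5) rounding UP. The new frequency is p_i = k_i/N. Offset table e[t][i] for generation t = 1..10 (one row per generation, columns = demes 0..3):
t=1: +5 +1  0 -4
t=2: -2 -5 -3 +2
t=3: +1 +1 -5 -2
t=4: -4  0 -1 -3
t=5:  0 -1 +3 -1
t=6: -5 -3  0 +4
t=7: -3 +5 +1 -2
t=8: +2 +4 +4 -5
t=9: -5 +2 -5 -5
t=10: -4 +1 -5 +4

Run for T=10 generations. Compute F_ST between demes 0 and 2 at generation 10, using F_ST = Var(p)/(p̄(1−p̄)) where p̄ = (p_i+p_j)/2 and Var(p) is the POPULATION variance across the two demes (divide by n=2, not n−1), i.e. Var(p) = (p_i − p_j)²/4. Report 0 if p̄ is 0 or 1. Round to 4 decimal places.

0.0476

t=0: k=[70 0 0 0]
t=1: x=[61.2500 8.7500 0.0000 0.0000] k=[66 10 0 0]
t=2: x=[59.0000 15.7500 1.2500 0.0000] k=[57 11 0 0]
t=3: x=[51.2500 15.3750 1.3750 0.0000] k=[52 16 0 0]
t=4: x=[47.5000 18.5000 2.0000 0.0000] k=[44 19 1 0]
t=5: x=[40.8750 19.8750 3.1250 0.1250] k=[41 19 6 0]
t=6: x=[38.2500 20.1250 6.8750 0.7500] k=[33 17 7 5]
t=7: x=[31.0000 17.7500 8.0000 5.2500] k=[28 23 9 3]
t=8: x=[27.3750 21.8750 10.0000 3.7500] k=[29 26 14 0]
t=9: x=[28.6250 24.8750 13.7500 1.7500] k=[24 27 9 0]
t=10: x=[24.3750 24.3750 10.1250 1.1250] k=[20 25 5 5]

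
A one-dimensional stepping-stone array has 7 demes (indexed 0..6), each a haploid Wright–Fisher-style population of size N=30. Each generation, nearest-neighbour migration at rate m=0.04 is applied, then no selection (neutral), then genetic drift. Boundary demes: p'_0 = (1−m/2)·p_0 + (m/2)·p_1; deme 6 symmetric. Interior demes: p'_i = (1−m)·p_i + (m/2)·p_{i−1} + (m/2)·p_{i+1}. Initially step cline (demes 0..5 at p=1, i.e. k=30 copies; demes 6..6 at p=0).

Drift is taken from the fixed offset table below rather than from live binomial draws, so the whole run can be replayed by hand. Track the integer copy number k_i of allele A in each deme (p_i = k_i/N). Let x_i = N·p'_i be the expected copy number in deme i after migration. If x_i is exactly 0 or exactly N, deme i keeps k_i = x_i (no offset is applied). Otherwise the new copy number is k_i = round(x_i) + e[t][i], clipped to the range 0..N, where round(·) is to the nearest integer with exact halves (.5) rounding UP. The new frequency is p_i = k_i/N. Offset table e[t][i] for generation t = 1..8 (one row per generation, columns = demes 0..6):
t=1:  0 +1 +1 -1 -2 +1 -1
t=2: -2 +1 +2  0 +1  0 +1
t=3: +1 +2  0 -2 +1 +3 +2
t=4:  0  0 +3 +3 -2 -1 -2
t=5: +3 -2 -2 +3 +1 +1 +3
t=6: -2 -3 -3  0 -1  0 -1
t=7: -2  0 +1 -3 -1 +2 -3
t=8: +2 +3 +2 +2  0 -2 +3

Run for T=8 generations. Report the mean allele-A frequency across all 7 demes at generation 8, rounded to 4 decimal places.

0.8810

t=0: k=[30 30 30 30 30 30 0]
t=1: x=[30.0000 30.0000 30.0000 30.0000 30.0000 29.4000 0.6000] k=[30 30 30 30 30 30 0]
t=2: x=[30.0000 30.0000 30.0000 30.0000 30.0000 29.4000 0.6000] k=[30 30 30 30 30 29 2]
t=3: x=[30.0000 30.0000 30.0000 30.0000 29.9800 28.4800 2.5400] k=[30 30 30 30 30 30 5]
t=4: x=[30.0000 30.0000 30.0000 30.0000 30.0000 29.5000 5.5000] k=[30 30 30 30 30 29 4]
t=5: x=[30.0000 30.0000 30.0000 30.0000 29.9800 28.5200 4.5000] k=[30 30 30 30 30 30 8]
t=6: x=[30.0000 30.0000 30.0000 30.0000 30.0000 29.5600 8.4400] k=[30 30 30 30 30 30 7]
t=7: x=[30.0000 30.0000 30.0000 30.0000 30.0000 29.5400 7.4600] k=[30 30 30 30 30 30 4]
t=8: x=[30.0000 30.0000 30.0000 30.0000 30.0000 29.4800 4.5200] k=[30 30 30 30 30 27 8]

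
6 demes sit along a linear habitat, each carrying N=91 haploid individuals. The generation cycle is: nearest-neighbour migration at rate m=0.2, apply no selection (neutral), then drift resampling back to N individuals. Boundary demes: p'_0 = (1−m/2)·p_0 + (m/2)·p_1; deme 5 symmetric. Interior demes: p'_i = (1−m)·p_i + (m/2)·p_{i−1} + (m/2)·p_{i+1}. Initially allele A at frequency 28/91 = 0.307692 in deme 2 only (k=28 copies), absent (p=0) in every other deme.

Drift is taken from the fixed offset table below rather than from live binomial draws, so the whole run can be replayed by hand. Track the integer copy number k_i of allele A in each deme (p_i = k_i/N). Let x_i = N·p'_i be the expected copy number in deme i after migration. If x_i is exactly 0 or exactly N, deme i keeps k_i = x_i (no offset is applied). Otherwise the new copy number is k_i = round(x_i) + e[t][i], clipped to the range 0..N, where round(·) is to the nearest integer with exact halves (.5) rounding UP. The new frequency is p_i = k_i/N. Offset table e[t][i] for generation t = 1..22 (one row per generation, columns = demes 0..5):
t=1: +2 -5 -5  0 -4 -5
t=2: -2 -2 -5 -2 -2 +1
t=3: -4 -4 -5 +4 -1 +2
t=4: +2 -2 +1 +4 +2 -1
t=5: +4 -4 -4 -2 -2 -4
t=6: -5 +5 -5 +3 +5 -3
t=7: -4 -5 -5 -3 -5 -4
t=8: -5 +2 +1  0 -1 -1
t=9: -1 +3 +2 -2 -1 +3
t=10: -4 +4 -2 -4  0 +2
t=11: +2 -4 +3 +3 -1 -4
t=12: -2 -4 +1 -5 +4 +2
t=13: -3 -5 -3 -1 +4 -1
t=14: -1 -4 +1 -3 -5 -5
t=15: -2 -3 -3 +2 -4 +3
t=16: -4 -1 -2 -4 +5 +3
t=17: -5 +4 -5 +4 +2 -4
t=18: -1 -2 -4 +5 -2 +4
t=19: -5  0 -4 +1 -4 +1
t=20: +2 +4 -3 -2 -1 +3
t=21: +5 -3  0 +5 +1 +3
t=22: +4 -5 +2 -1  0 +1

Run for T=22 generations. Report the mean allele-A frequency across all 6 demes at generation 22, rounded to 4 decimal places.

t=0: k=[0 0 28 0 0 0]
t=1: x=[0.0000 2.8000 22.4000 2.8000 0.0000 0.0000] k=[0 0 17 3 0 0]
t=2: x=[0.0000 1.7000 13.9000 4.1000 0.3000 0.0000] k=[0 0 9 2 0 0]
t=3: x=[0.0000 0.9000 7.4000 2.5000 0.2000 0.0000] k=[0 0 2 7 0 0]
t=4: x=[0.0000 0.2000 2.3000 5.8000 0.7000 0.0000] k=[0 0 3 10 3 0]
t=5: x=[0.0000 0.3000 3.4000 8.6000 3.4000 0.3000] k=[0 0 0 7 1 0]
t=6: x=[0.0000 0.0000 0.7000 5.7000 1.5000 0.1000] k=[0 0 0 9 7 0]
t=7: x=[0.0000 0.0000 0.9000 7.9000 6.5000 0.7000] k=[0 0 0 5 2 0]
t=8: x=[0.0000 0.0000 0.5000 4.2000 2.1000 0.2000] k=[0 0 2 4 1 0]
t=9: x=[0.0000 0.2000 2.0000 3.5000 1.2000 0.1000] k=[0 3 4 2 0 3]
t=10: x=[0.3000 2.8000 3.7000 2.0000 0.5000 2.7000] k=[0 7 2 0 1 5]
t=11: x=[0.7000 5.8000 2.3000 0.3000 1.3000 4.6000] k=[3 2 5 3 0 1]
t=12: x=[2.9000 2.4000 4.5000 2.9000 0.4000 0.9000] k=[1 0 6 0 4 3]
t=13: x=[0.9000 0.7000 4.8000 1.0000 3.5000 3.1000] k=[0 0 2 0 8 2]
t=14: x=[0.0000 0.2000 1.6000 1.0000 6.6000 2.6000] k=[0 0 3 0 2 0]
t=15: x=[0.0000 0.3000 2.4000 0.5000 1.6000 0.2000] k=[0 0 0 3 0 3]
t=16: x=[0.0000 0.0000 0.3000 2.4000 0.6000 2.7000] k=[0 0 0 0 6 6]
t=17: x=[0.0000 0.0000 0.0000 0.6000 5.4000 6.0000] k=[0 0 0 5 7 2]
t=18: x=[0.0000 0.0000 0.5000 4.7000 6.3000 2.5000] k=[0 0 0 10 4 7]
t=19: x=[0.0000 0.0000 1.0000 8.4000 4.9000 6.7000] k=[0 0 0 9 1 8]
t=20: x=[0.0000 0.0000 0.9000 7.3000 2.5000 7.3000] k=[0 0 0 5 2 10]
t=21: x=[0.0000 0.0000 0.5000 4.2000 3.1000 9.2000] k=[0 0 1 9 4 12]
t=22: x=[0.0000 0.1000 1.7000 7.7000 5.3000 11.2000] k=[0 0 4 7 5 12]

0.0513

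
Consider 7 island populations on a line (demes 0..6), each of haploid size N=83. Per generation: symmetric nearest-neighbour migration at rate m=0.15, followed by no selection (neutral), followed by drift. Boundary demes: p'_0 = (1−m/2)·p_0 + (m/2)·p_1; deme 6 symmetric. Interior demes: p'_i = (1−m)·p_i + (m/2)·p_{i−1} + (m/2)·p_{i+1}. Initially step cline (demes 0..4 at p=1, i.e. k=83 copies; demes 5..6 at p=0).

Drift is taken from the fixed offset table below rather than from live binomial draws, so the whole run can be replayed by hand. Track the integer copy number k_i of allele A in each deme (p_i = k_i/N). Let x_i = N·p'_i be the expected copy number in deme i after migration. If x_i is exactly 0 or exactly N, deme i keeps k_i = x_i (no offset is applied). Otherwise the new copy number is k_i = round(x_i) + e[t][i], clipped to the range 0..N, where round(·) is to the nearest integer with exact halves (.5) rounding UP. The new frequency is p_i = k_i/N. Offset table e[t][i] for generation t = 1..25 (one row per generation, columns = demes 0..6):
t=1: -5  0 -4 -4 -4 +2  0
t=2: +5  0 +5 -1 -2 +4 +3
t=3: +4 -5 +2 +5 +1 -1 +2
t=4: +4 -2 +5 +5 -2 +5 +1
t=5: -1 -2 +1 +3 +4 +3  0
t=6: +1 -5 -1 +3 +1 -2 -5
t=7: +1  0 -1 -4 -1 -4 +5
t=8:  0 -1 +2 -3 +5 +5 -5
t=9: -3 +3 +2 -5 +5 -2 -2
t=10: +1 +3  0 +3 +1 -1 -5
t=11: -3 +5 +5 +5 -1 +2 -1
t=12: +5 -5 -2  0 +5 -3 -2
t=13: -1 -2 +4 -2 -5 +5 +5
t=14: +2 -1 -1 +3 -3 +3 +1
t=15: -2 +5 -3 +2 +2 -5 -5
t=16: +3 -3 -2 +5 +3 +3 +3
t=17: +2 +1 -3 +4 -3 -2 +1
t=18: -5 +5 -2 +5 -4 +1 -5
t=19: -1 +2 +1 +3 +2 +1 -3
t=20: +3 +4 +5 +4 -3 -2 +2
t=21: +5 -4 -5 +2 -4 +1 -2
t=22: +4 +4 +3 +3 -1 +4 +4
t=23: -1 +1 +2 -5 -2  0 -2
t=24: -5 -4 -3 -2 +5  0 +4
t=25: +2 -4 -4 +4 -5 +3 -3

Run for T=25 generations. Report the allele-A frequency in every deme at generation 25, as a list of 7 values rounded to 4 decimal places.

t=0: k=[83 83 83 83 83 0 0]
t=1: x=[83.0000 83.0000 83.0000 83.0000 76.7750 6.2250 0.0000] k=[83 83 83 83 73 8 0]
t=2: x=[83.0000 83.0000 83.0000 82.2500 68.8750 12.2750 0.6000] k=[83 83 83 81 67 16 4]
t=3: x=[83.0000 83.0000 82.8500 80.1000 64.2250 18.9250 4.9000] k=[83 83 83 83 65 18 7]
t=4: x=[83.0000 83.0000 83.0000 81.6500 62.8250 20.7000 7.8250] k=[83 83 83 83 61 26 9]
t=5: x=[83.0000 83.0000 83.0000 81.3500 60.0250 27.3500 10.2750] k=[83 83 83 83 64 30 10]
t=6: x=[83.0000 83.0000 83.0000 81.5750 62.8750 31.0500 11.5000] k=[83 83 83 83 64 29 7]
t=7: x=[83.0000 83.0000 83.0000 81.5750 62.8000 29.9750 8.6500] k=[83 83 83 78 62 26 14]
t=8: x=[83.0000 83.0000 82.6250 77.1750 60.5000 27.8000 14.9000] k=[83 83 83 74 66 33 10]
t=9: x=[83.0000 83.0000 82.3250 74.0750 64.1250 33.7500 11.7250] k=[83 83 83 69 69 32 10]
t=10: x=[83.0000 83.0000 81.9500 70.0500 66.2250 33.1250 11.6500] k=[83 83 82 73 67 32 7]
t=11: x=[83.0000 82.9250 81.4000 73.2250 64.8250 32.7500 8.8750] k=[83 83 83 78 64 35 8]
t=12: x=[83.0000 83.0000 82.6250 77.3250 62.8750 35.1500 10.0250] k=[83 83 81 77 68 32 8]
t=13: x=[83.0000 82.8500 80.8500 76.6250 65.9750 32.9000 9.8000] k=[83 81 83 75 61 38 15]
t=14: x=[82.8500 81.3000 82.2500 74.5500 60.3250 38.0000 16.7250] k=[83 80 81 78 57 41 18]
t=15: x=[82.7750 80.3000 80.7000 76.6500 57.3750 40.4750 19.7250] k=[81 83 78 79 59 35 15]
t=16: x=[81.1500 82.4750 78.4500 77.4250 58.7000 35.3000 16.5000] k=[83 79 76 82 62 38 20]
t=17: x=[82.7000 79.0750 76.6750 80.0500 61.7000 38.4500 21.3500] k=[83 80 74 83 59 36 22]
t=18: x=[82.7750 79.7750 75.1250 80.5250 59.0750 36.6750 23.0500] k=[78 83 73 83 55 38 18]
t=19: x=[78.3750 81.8750 74.5000 80.1500 55.8250 37.7750 19.5000] k=[77 83 76 83 58 39 17]
t=20: x=[77.4500 82.0250 77.0500 80.6000 58.4500 38.7750 18.6500] k=[80 83 82 83 55 37 21]
t=21: x=[80.2250 82.7000 82.1500 80.8250 55.7500 37.1500 22.2000] k=[83 79 77 83 52 38 20]
t=22: x=[82.7000 79.1500 77.6000 80.2250 53.2750 37.7000 21.3500] k=[83 83 81 83 52 42 25]
t=23: x=[83.0000 82.8500 81.3000 80.5250 53.5750 41.4750 26.2750] k=[83 83 83 76 52 41 24]
t=24: x=[83.0000 83.0000 82.4750 74.7250 52.9750 40.5500 25.2750] k=[83 83 79 73 58 41 29]
t=25: x=[83.0000 82.7000 78.8500 72.3250 57.8500 41.3750 29.9000] k=[83 79 75 76 53 44 27]

[1.0000, 0.9518, 0.9036, 0.9157, 0.6386, 0.5301, 0.3253]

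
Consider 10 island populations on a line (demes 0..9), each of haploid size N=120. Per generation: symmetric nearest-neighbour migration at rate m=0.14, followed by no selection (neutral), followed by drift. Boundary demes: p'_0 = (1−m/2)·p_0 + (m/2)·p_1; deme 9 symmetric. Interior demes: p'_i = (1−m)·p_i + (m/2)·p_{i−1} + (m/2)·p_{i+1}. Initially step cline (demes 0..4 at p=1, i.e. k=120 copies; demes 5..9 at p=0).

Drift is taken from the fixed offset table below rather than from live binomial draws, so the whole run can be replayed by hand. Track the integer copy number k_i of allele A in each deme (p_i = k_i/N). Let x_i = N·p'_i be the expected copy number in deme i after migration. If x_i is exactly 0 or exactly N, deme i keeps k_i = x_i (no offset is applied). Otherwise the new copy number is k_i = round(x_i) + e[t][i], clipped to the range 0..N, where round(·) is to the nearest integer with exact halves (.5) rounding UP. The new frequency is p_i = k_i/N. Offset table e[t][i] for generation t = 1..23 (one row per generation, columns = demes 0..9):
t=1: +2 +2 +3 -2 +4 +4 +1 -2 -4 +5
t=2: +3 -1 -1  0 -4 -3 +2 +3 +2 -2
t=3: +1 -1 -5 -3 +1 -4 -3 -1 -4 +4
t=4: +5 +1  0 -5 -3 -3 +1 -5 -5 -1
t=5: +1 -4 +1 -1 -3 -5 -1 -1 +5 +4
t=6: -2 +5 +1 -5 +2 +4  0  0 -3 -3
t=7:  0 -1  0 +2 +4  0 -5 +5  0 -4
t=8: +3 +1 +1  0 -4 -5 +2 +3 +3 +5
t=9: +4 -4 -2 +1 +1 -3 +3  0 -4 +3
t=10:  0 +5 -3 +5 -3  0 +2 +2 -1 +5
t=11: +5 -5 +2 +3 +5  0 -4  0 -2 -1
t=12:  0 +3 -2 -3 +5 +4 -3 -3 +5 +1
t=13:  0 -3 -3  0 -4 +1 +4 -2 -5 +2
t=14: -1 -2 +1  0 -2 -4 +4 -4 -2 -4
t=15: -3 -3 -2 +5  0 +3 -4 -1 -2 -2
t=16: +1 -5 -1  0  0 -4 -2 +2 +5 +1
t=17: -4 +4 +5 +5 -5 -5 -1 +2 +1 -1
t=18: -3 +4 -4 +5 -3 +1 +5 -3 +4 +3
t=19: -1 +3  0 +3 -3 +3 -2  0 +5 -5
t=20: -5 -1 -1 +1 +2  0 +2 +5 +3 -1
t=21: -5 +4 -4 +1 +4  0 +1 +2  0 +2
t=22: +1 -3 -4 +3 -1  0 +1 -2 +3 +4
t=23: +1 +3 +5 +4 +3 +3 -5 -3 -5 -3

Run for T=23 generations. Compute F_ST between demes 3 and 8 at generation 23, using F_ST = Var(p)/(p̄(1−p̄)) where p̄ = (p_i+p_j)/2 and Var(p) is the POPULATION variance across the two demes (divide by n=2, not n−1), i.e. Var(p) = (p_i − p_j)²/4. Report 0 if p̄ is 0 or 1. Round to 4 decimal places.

0.6407

t=0: k=[120 120 120 120 120 0 0 0 0 0]
t=1: x=[120.0000 120.0000 120.0000 120.0000 111.6000 8.4000 0.0000 0.0000 0.0000 0.0000] k=[120 120 120 120 116 12 0 0 0 0]
t=2: x=[120.0000 120.0000 120.0000 119.7200 109.0000 18.4400 0.8400 0.0000 0.0000 0.0000] k=[120 120 120 120 105 15 3 0 0 0]
t=3: x=[120.0000 120.0000 120.0000 118.9500 99.7500 20.4600 3.6300 0.2100 0.0000 0.0000] k=[120 120 120 116 101 16 1 0 0 0]
t=4: x=[120.0000 120.0000 119.7200 115.2300 96.1000 20.9000 1.9800 0.0700 0.0000 0.0000] k=[120 120 120 110 93 18 3 0 0 0]
t=5: x=[120.0000 120.0000 119.3000 109.5100 88.9400 22.2000 3.8400 0.2100 0.0000 0.0000] k=[120 120 120 109 86 17 3 0 0 0]
t=6: x=[120.0000 120.0000 119.2300 108.1600 82.7800 20.8500 3.7700 0.2100 0.0000 0.0000] k=[120 120 120 103 85 25 4 0 0 0]
t=7: x=[120.0000 120.0000 118.8100 102.9300 82.0600 27.7300 5.1900 0.2800 0.0000 0.0000] k=[120 120 119 105 86 28 0 5 0 0]
t=8: x=[120.0000 119.9300 118.0900 104.6500 83.2700 30.1000 2.3100 4.3000 0.3500 0.0000] k=[120 120 119 105 79 25 4 7 3 0]
t=9: x=[120.0000 119.9300 118.0900 104.1600 77.0400 27.3100 5.6800 6.5100 3.0700 0.2100] k=[120 116 116 105 78 24 9 7 0 3]
t=10: x=[119.7200 116.2800 115.2300 103.8800 76.1100 26.7300 9.9100 6.6500 0.7000 2.7900] k=[120 120 112 109 73 27 12 9 0 8]
t=11: x=[120.0000 119.4400 112.3500 106.6900 72.3000 29.1700 12.8400 8.5800 1.1900 7.4400] k=[120 114 114 110 77 29 9 9 0 6]
t=12: x=[119.5800 114.4200 113.7200 107.9700 75.9500 30.9600 10.4000 8.3700 1.0500 5.5800] k=[120 117 112 105 81 35 7 5 6 7]
t=13: x=[119.7900 116.8600 111.8600 103.8100 79.4600 36.2600 8.8200 5.2100 6.0000 6.9300] k=[120 114 109 104 75 37 13 3 1 9]
t=14: x=[119.5800 114.0700 109.0000 102.3200 74.3700 37.9800 13.9800 3.5600 1.7000 8.4400] k=[119 112 110 102 72 34 18 0 0 4]
t=15: x=[118.5100 112.3500 109.5800 100.4600 71.4400 35.5400 17.8600 1.2600 0.2800 3.7200] k=[116 109 108 105 71 39 14 0 0 2]
t=16: x=[115.5100 109.4200 107.8600 102.8300 71.1400 39.4900 14.7700 0.9800 0.1400 1.8600] k=[117 104 107 103 71 35 13 3 5 3]
t=17: x=[116.0900 105.1200 106.5100 101.0400 70.7200 35.9800 13.8400 3.8400 4.7200 3.1400] k=[112 109 112 106 66 31 13 6 6 2]
t=18: x=[111.7900 109.4200 111.3700 103.6200 66.3500 32.1900 13.7700 6.4900 5.7200 2.2800] k=[109 113 107 109 63 33 19 3 10 5]
t=19: x=[109.2800 112.3000 107.5600 105.6400 64.1200 34.1200 18.8600 4.6100 9.1600 5.3500] k=[108 115 108 109 61 37 17 5 14 0]
t=20: x=[108.4900 114.0200 108.5600 105.5700 62.6800 37.2800 17.5600 6.4700 12.3900 0.9800] k=[103 113 108 107 65 37 20 11 15 0]
t=21: x=[103.7000 111.9500 108.2800 104.1300 65.9800 37.7700 20.5600 11.9100 13.6700 1.0500] k=[99 116 104 105 70 38 22 14 14 3]
t=22: x=[100.1900 113.9700 104.9100 102.4800 70.2100 39.1200 22.5600 14.5600 13.2300 3.7700] k=[101 111 101 105 69 39 24 13 16 8]
t=23: x=[101.7000 109.6000 101.9800 102.2000 69.4200 40.0500 24.2800 13.9800 15.2300 8.5600] k=[103 113 107 106 72 43 19 11 10 6]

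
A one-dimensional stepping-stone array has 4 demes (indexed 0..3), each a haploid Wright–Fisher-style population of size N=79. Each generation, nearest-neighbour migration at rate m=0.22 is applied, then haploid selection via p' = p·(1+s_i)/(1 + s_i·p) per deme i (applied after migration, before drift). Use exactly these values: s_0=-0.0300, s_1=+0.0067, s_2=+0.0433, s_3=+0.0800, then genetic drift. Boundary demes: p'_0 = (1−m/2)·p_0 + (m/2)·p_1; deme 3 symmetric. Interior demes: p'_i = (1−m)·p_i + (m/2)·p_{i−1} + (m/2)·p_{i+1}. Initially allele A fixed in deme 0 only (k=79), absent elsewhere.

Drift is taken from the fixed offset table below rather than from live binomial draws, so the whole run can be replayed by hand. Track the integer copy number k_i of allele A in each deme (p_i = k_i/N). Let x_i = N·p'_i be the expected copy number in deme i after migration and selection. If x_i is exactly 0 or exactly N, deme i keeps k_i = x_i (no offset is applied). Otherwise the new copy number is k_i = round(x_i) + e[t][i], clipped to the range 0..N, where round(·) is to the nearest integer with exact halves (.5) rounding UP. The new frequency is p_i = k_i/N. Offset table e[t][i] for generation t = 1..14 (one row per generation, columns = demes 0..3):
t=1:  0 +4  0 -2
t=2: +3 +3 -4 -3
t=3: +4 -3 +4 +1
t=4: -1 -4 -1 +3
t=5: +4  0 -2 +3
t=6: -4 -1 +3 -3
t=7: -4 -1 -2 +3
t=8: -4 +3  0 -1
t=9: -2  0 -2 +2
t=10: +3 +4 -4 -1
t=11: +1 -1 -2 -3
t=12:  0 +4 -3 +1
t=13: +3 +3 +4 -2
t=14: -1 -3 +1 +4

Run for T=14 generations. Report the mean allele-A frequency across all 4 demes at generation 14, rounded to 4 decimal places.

t=0: k=[79 0 0 0]
t=1: x=[70.0716 8.7418 0.0000 0.0000] k=[70 13 0 0]
t=2: x=[63.3513 17.9324 1.4908 0.0000] k=[66 21 0 0]
t=3: x=[60.6240 23.7508 2.4070 0.0000] k=[65 21 6 0]
t=4: x=[59.7195 24.3022 7.2648 0.7123] k=[59 20 6 4]
t=5: x=[54.1946 22.8583 7.6064 4.5382] k=[58 23 6 8]
t=6: x=[53.6283 25.0942 8.4030 8.3367] k=[50 24 11 5]
t=7: x=[46.5593 25.5453 12.2009 6.0780] k=[43 25 10 9]
t=8: x=[40.4190 25.4450 11.9640 9.7489] k=[36 28 12 9]
t=9: x=[34.5269 27.2391 13.9091 9.9821] k=[33 27 12 12]
t=10: x=[31.7598 26.1266 14.1353 12.8044] k=[35 30 10 12]
t=11: x=[33.8595 28.4715 12.8702 12.5724] k=[35 27 11 10]
t=12: x=[33.5309 26.2369 13.1069 10.8081] k=[34 30 10 12]
t=13: x=[32.9734 28.3613 12.8702 12.5724] k=[36 31 17 11]
t=14: x=[34.8557 30.1344 18.4732 12.4458] k=[34 27 19 16]

0.3038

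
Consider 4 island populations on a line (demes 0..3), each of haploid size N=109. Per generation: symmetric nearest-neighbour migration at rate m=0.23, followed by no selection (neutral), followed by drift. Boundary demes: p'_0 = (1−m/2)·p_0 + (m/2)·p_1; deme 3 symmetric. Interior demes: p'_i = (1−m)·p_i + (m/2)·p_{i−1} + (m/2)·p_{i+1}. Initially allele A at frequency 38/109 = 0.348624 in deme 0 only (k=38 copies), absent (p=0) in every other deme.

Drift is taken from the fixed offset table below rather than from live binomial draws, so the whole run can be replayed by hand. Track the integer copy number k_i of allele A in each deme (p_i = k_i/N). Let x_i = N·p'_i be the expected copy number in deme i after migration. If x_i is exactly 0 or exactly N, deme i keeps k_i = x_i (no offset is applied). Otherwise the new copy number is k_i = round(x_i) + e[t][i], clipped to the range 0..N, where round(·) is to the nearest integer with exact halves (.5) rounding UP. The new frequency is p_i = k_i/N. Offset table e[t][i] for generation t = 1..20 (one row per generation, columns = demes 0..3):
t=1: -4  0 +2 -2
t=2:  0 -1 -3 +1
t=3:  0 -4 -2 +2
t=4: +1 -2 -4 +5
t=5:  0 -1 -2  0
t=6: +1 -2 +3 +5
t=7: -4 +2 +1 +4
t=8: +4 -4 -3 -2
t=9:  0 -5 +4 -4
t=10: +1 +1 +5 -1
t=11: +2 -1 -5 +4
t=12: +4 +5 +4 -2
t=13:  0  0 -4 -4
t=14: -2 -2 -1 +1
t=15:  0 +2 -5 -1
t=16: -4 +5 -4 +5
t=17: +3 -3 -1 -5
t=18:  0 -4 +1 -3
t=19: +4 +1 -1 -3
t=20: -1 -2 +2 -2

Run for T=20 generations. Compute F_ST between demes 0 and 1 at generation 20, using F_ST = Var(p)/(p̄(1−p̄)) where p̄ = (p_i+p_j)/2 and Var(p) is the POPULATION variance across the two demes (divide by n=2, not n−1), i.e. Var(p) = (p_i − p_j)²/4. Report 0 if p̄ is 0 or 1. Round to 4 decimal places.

0.0196

t=0: k=[38 0 0 0]
t=1: x=[33.6300 4.3700 0.0000 0.0000] k=[30 4 0 0]
t=2: x=[27.0100 6.5300 0.4600 0.0000] k=[27 6 0 0]
t=3: x=[24.5850 7.7250 0.6900 0.0000] k=[25 4 0 0]
t=4: x=[22.5850 5.9550 0.4600 0.0000] k=[24 4 0 0]
t=5: x=[21.7000 5.8400 0.4600 0.0000] k=[22 5 0 0]
t=6: x=[20.0450 6.3800 0.5750 0.0000] k=[21 4 4 0]
t=7: x=[19.0450 5.9550 3.5400 0.4600] k=[15 8 5 4]
t=8: x=[14.1950 8.4600 5.2300 4.1150] k=[18 4 2 2]
t=9: x=[16.3900 5.3800 2.2300 2.0000] k=[16 0 6 0]
t=10: x=[14.1600 2.5300 4.6200 0.6900] k=[15 4 10 0]
t=11: x=[13.7350 5.9550 8.1600 1.1500] k=[16 5 3 5]
t=12: x=[14.7350 6.0350 3.4600 4.7700] k=[19 11 7 3]
t=13: x=[18.0800 11.4600 7.0000 3.4600] k=[18 11 3 0]
t=14: x=[17.1950 10.8850 3.5750 0.3450] k=[15 9 3 1]
t=15: x=[14.3100 9.0000 3.4600 1.2300] k=[14 11 0 0]
t=16: x=[13.6550 10.0800 1.2650 0.0000] k=[10 15 0 0]
t=17: x=[10.5750 12.7000 1.7250 0.0000] k=[14 10 1 0]
t=18: x=[13.5400 9.4250 1.9200 0.1150] k=[14 5 3 0]
t=19: x=[12.9650 5.8050 2.8850 0.3450] k=[17 7 2 0]
t=20: x=[15.8500 7.5750 2.3450 0.2300] k=[15 6 4 0]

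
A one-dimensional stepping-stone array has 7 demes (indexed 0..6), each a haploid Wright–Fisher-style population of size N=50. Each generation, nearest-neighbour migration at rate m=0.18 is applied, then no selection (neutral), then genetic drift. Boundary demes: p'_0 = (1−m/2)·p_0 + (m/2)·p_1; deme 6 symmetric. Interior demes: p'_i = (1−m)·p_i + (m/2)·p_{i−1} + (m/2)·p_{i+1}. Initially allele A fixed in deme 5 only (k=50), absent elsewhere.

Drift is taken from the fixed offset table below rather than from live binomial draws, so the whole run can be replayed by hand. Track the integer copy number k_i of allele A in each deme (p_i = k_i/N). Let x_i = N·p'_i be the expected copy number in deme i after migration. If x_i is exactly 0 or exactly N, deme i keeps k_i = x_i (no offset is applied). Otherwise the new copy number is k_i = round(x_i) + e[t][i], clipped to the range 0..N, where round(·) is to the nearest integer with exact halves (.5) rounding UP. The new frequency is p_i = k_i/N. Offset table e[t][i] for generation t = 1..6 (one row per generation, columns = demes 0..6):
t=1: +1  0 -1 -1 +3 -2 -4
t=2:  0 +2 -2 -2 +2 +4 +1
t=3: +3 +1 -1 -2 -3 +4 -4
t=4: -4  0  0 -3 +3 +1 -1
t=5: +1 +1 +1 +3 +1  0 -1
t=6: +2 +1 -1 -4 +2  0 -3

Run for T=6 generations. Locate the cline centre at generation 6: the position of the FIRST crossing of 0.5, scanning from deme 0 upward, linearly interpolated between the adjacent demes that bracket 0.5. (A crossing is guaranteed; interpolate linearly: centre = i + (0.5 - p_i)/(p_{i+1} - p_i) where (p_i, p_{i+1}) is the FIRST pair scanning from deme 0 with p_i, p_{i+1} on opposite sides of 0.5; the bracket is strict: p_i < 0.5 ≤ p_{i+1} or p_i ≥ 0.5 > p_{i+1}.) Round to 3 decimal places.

5.000

t=0: k=[0 0 0 0 0 50 0]
t=1: x=[0.0000 0.0000 0.0000 0.0000 4.5000 41.0000 4.5000] k=[0 0 0 0 8 39 1]
t=2: x=[0.0000 0.0000 0.0000 0.7200 10.0700 32.7900 4.4200] k=[0 0 0 0 12 37 5]
t=3: x=[0.0000 0.0000 0.0000 1.0800 13.1700 31.8700 7.8800] k=[0 0 0 0 10 36 4]
t=4: x=[0.0000 0.0000 0.0000 0.9000 11.4400 30.7800 6.8800] k=[0 0 0 0 14 32 6]
t=5: x=[0.0000 0.0000 0.0000 1.2600 14.3600 28.0400 8.3400] k=[0 0 0 4 15 28 7]
t=6: x=[0.0000 0.0000 0.3600 4.6300 15.1800 24.9400 8.8900] k=[0 0 0 1 17 25 6]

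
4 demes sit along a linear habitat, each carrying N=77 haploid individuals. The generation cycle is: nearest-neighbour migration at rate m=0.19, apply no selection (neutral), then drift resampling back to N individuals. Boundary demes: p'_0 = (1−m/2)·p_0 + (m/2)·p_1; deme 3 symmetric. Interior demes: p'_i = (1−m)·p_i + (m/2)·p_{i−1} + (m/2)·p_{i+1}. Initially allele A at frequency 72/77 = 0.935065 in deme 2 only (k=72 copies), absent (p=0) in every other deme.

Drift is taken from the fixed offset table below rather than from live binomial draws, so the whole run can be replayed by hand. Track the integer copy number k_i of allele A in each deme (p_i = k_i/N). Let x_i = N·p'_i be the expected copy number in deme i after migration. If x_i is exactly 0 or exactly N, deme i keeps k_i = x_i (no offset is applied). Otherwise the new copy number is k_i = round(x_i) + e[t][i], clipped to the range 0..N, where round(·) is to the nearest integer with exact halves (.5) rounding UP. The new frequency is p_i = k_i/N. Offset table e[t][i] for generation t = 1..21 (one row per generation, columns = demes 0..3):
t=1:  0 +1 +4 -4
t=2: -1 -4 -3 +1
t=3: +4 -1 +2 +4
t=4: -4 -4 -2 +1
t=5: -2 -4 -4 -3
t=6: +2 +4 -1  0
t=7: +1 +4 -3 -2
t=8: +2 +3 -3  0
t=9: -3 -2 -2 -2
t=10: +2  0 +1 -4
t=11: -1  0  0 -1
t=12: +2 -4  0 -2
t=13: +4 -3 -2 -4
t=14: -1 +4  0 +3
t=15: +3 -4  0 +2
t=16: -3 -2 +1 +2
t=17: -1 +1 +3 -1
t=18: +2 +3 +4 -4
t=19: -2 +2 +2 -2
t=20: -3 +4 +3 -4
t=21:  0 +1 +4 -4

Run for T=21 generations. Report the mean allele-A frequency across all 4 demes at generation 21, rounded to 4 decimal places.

t=0: k=[0 0 72 0]
t=1: x=[0.0000 6.8400 58.3200 6.8400] k=[0 8 62 3]
t=2: x=[0.7600 12.3700 51.2650 8.6050] k=[0 8 48 10]
t=3: x=[0.7600 11.0400 40.5900 13.6100] k=[5 10 43 18]
t=4: x=[5.4750 12.6600 37.4900 20.3750] k=[1 9 35 21]
t=5: x=[1.7600 10.7100 31.2000 22.3300] k=[0 7 27 19]
t=6: x=[0.6650 8.2350 24.3400 19.7600] k=[3 12 23 20]
t=7: x=[3.8550 12.1900 21.6700 20.2850] k=[5 16 19 18]
t=8: x=[6.0450 15.2400 18.6200 18.0950] k=[8 18 16 18]
t=9: x=[8.9500 16.8600 16.3800 17.8100] k=[6 15 14 16]
t=10: x=[6.8550 14.0500 14.2850 15.8100] k=[9 14 15 12]
t=11: x=[9.4750 13.6200 14.6200 12.2850] k=[8 14 15 11]
t=12: x=[8.5700 13.5250 14.5250 11.3800] k=[11 10 15 9]
t=13: x=[10.9050 10.5700 13.9550 9.5700] k=[15 8 12 6]
t=14: x=[14.3350 9.0450 11.0500 6.5700] k=[13 13 11 10]
t=15: x=[13.0000 12.8100 11.0950 10.0950] k=[16 9 11 12]
t=16: x=[15.3350 9.8550 10.9050 11.9050] k=[12 8 12 14]
t=17: x=[11.6200 8.7600 11.8100 13.8100] k=[11 10 15 13]
t=18: x=[10.9050 10.5700 14.3350 13.1900] k=[13 14 18 9]
t=19: x=[13.0950 14.2850 16.7650 9.8550] k=[11 16 19 8]
t=20: x=[11.4750 15.8100 17.6700 9.0450] k=[8 20 21 5]
t=21: x=[9.1400 18.9550 19.3850 6.5200] k=[9 20 23 3]

0.1786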